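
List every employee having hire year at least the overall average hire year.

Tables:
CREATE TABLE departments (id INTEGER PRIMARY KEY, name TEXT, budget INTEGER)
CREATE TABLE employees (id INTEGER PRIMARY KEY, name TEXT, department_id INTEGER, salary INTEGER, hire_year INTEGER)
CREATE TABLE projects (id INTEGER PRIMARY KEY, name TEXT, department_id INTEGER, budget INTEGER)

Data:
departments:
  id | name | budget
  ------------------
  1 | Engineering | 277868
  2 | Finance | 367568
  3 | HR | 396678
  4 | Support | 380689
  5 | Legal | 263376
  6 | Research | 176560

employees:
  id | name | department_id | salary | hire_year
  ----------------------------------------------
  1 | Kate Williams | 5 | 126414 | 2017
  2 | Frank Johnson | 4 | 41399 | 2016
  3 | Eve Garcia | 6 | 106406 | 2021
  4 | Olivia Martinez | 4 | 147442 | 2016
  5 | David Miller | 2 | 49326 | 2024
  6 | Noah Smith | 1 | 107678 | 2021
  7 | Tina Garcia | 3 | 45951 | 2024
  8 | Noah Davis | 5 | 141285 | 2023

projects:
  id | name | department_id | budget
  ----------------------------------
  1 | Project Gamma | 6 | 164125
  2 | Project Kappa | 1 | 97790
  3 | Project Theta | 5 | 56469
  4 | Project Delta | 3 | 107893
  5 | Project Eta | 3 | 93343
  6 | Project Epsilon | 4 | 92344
SELECT name, hire_year FROM employees WHERE hire_year >= (SELECT AVG(hire_year) FROM employees)

Execution result:
name | hire_year
Eve Garcia | 2021
David Miller | 2024
Noah Smith | 2021
Tina Garcia | 2024
Noah Davis | 2023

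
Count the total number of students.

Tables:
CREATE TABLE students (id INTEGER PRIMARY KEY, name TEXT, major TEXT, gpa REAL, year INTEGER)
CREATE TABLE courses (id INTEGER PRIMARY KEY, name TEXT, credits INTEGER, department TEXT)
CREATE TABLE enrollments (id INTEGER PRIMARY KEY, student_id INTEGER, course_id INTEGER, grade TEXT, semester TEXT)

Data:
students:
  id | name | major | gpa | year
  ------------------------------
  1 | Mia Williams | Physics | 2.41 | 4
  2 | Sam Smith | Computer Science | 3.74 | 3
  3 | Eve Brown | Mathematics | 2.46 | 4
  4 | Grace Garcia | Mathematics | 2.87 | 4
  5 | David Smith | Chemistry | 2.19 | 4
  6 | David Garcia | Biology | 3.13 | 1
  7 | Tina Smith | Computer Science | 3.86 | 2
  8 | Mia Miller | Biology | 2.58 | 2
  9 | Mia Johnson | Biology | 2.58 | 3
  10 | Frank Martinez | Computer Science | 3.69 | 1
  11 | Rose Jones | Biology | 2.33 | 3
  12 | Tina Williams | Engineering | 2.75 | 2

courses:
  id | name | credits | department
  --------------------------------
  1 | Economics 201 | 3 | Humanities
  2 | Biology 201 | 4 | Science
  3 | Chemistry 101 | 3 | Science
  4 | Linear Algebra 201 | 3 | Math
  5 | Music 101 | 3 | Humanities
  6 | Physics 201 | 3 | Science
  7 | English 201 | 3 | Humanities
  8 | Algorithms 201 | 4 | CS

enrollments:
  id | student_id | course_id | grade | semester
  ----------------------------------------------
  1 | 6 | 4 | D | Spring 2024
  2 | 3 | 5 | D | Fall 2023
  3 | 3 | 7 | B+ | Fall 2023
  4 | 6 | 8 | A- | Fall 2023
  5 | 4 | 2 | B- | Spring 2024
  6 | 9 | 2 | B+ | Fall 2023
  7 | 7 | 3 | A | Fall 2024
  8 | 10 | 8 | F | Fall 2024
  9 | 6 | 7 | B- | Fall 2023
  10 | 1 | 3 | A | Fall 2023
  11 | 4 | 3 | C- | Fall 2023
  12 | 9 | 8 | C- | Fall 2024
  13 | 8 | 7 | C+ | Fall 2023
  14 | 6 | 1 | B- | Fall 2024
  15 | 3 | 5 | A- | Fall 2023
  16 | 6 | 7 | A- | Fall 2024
SELECT COUNT(*) FROM students

Execution result:
12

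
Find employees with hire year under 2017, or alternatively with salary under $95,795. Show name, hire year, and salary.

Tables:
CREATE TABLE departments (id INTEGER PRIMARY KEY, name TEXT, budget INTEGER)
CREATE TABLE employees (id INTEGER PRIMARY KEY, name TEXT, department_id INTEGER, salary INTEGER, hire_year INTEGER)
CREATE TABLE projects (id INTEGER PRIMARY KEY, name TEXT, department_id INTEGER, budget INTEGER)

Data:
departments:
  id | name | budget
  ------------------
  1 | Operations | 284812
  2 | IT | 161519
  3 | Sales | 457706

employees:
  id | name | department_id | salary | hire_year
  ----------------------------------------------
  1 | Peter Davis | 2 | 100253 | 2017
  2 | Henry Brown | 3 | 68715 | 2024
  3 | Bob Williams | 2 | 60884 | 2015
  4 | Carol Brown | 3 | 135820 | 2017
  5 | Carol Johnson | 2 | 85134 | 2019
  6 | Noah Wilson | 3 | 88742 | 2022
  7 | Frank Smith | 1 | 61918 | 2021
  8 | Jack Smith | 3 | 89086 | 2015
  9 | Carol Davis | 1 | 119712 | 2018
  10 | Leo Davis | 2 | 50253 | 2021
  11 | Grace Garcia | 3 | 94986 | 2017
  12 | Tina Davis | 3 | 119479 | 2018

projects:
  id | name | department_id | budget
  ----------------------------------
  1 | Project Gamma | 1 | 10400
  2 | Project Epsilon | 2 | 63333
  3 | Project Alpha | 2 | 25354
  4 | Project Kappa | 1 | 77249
SELECT name, hire_year, salary FROM employees WHERE hire_year < 2017 OR salary < 95795

Execution result:
name | hire_year | salary
Henry Brown | 2024 | 68715
Bob Williams | 2015 | 60884
Carol Johnson | 2019 | 85134
Noah Wilson | 2022 | 88742
Frank Smith | 2021 | 61918
Jack Smith | 2015 | 89086
Leo Davis | 2021 | 50253
Grace Garcia | 2017 | 94986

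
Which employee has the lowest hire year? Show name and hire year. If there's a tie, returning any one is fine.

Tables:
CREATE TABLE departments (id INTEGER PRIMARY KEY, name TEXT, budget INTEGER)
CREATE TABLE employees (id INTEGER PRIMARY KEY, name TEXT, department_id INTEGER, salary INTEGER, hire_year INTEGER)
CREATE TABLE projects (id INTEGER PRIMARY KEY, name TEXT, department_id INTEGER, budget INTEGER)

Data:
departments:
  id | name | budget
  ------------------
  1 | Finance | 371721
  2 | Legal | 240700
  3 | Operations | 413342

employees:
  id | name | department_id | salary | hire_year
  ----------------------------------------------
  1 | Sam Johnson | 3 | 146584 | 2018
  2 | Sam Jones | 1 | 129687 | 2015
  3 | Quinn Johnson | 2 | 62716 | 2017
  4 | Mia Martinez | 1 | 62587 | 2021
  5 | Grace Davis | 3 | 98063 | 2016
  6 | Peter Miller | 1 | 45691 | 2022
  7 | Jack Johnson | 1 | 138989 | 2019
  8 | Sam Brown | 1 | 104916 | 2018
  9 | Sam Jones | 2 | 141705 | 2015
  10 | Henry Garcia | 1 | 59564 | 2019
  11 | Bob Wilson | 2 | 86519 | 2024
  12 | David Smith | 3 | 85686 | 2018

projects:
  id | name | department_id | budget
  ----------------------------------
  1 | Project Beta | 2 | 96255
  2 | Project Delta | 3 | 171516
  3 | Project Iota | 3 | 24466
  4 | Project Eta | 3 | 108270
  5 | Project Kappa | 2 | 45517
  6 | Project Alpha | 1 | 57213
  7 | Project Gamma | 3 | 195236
SELECT name, hire_year FROM employees ORDER BY hire_year ASC LIMIT 1

Execution result:
name | hire_year
Sam Jones | 2015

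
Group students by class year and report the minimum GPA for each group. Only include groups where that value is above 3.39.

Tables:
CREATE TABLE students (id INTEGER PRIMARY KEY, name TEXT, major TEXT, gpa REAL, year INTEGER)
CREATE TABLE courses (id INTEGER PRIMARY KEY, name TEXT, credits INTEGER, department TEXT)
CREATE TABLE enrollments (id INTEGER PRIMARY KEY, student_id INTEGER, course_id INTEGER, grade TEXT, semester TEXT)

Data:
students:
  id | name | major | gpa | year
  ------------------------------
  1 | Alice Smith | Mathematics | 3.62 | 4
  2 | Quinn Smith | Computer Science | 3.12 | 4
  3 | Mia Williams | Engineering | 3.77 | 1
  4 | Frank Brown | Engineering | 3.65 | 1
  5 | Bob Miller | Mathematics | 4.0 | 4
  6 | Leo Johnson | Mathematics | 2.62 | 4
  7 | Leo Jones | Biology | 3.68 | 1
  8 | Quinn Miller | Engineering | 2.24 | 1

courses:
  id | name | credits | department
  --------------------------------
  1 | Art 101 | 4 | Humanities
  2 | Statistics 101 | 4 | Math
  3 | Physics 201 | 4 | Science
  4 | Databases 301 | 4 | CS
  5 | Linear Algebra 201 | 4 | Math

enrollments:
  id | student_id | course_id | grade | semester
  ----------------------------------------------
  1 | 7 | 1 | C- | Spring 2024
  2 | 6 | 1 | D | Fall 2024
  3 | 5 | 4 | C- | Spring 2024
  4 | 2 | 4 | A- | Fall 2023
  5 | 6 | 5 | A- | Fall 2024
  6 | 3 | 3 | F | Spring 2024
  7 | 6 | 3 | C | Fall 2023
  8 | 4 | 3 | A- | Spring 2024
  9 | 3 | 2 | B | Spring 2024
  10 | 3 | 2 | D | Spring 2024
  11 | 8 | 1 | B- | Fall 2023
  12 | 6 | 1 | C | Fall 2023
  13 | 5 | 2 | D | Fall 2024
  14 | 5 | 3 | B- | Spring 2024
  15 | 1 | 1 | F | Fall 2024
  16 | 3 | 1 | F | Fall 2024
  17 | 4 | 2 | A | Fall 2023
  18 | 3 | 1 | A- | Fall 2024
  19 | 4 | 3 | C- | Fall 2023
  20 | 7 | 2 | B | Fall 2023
SELECT year, MIN(gpa) AS min_gpa FROM students GROUP BY year HAVING MIN(gpa) > 3.39

Execution result:
(no rows)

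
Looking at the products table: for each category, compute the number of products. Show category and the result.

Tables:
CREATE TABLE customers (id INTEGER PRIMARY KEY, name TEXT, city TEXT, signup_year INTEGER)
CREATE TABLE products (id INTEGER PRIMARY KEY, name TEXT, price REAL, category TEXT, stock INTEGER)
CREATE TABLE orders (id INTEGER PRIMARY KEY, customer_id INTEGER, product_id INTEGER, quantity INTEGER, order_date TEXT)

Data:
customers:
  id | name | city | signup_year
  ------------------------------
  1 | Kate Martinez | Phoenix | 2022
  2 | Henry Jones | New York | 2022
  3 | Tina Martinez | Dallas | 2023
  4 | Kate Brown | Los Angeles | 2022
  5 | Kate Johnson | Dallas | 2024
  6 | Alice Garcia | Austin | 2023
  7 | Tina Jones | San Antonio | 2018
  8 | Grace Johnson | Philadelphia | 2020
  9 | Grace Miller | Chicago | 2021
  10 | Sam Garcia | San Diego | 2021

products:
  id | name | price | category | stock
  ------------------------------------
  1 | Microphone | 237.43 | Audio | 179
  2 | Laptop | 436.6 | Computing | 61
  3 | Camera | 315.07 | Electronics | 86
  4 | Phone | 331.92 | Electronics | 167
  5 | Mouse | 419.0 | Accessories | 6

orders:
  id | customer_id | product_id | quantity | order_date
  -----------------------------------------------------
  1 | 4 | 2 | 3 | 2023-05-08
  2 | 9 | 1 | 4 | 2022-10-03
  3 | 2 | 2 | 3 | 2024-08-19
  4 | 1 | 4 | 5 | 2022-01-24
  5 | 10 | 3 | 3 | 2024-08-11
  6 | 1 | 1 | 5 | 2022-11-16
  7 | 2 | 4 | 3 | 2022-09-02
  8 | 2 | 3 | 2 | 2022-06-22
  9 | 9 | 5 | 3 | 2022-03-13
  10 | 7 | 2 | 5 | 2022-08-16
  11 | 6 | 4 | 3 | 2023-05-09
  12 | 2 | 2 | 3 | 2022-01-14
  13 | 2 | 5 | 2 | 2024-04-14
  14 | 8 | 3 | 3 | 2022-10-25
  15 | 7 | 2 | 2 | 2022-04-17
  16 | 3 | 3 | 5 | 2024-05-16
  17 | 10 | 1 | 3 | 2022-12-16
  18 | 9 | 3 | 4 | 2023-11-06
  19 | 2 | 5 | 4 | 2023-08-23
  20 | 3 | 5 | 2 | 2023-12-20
SELECT category, COUNT(*) AS n FROM products GROUP BY category

Execution result:
category | n
Accessories | 1
Audio | 1
Computing | 1
Electronics | 2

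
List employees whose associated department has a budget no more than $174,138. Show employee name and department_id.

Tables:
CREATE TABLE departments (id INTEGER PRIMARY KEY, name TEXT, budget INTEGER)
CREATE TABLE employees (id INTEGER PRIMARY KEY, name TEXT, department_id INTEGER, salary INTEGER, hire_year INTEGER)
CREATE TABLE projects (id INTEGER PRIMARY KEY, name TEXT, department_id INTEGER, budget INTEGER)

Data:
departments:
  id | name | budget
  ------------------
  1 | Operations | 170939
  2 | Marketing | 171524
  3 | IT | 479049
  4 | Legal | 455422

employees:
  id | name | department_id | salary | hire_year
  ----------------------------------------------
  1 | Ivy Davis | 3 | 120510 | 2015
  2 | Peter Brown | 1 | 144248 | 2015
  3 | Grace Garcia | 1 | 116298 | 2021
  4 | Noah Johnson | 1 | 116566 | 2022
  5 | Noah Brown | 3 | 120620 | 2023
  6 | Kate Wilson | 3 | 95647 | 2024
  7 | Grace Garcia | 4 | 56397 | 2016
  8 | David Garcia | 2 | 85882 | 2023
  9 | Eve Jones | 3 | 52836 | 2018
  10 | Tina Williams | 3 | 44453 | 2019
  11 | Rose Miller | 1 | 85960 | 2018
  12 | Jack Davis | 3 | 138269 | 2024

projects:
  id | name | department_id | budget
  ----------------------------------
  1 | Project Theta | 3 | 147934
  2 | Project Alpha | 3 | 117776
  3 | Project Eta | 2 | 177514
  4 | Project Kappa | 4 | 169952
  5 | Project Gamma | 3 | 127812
SELECT name, department_id FROM employees WHERE department_id IN (SELECT id FROM departments WHERE budget <= 174138)

Execution result:
name | department_id
Peter Brown | 1
Grace Garcia | 1
Noah Johnson | 1
David Garcia | 2
Rose Miller | 1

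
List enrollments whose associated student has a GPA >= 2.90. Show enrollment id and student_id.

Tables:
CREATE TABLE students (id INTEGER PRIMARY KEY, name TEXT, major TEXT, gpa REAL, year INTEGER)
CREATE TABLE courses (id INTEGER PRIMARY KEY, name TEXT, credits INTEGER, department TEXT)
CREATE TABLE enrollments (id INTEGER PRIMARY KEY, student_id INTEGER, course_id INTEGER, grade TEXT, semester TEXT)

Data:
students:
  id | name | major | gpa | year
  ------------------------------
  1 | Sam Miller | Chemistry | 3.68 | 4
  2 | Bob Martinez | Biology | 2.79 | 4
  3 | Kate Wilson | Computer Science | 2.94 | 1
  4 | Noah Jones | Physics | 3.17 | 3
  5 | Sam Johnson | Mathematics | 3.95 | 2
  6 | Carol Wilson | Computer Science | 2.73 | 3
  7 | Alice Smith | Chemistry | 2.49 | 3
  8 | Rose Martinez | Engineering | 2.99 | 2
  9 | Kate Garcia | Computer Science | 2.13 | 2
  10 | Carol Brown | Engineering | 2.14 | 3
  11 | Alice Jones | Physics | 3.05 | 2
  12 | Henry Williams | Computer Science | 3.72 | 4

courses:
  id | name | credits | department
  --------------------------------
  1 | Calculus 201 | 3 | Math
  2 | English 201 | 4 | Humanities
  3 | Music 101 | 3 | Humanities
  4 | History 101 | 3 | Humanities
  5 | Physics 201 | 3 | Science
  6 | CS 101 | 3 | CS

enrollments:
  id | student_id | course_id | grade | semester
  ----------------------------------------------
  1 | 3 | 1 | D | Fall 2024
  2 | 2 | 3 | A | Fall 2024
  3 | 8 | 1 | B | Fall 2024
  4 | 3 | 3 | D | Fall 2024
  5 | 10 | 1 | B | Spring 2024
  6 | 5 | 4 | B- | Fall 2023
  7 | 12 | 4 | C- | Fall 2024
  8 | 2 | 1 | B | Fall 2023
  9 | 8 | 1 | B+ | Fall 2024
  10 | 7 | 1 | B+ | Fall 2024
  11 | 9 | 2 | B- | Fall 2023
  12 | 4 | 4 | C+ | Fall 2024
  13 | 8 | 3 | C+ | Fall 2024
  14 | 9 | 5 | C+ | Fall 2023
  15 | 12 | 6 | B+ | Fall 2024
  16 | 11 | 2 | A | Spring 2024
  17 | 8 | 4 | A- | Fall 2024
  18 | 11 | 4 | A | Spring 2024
SELECT id, student_id FROM enrollments WHERE student_id IN (SELECT id FROM students WHERE gpa >= 2.9)

Execution result:
id | student_id
1 | 3
3 | 8
4 | 3
6 | 5
7 | 12
9 | 8
12 | 4
13 | 8
15 | 12
16 | 11
17 | 8
18 | 11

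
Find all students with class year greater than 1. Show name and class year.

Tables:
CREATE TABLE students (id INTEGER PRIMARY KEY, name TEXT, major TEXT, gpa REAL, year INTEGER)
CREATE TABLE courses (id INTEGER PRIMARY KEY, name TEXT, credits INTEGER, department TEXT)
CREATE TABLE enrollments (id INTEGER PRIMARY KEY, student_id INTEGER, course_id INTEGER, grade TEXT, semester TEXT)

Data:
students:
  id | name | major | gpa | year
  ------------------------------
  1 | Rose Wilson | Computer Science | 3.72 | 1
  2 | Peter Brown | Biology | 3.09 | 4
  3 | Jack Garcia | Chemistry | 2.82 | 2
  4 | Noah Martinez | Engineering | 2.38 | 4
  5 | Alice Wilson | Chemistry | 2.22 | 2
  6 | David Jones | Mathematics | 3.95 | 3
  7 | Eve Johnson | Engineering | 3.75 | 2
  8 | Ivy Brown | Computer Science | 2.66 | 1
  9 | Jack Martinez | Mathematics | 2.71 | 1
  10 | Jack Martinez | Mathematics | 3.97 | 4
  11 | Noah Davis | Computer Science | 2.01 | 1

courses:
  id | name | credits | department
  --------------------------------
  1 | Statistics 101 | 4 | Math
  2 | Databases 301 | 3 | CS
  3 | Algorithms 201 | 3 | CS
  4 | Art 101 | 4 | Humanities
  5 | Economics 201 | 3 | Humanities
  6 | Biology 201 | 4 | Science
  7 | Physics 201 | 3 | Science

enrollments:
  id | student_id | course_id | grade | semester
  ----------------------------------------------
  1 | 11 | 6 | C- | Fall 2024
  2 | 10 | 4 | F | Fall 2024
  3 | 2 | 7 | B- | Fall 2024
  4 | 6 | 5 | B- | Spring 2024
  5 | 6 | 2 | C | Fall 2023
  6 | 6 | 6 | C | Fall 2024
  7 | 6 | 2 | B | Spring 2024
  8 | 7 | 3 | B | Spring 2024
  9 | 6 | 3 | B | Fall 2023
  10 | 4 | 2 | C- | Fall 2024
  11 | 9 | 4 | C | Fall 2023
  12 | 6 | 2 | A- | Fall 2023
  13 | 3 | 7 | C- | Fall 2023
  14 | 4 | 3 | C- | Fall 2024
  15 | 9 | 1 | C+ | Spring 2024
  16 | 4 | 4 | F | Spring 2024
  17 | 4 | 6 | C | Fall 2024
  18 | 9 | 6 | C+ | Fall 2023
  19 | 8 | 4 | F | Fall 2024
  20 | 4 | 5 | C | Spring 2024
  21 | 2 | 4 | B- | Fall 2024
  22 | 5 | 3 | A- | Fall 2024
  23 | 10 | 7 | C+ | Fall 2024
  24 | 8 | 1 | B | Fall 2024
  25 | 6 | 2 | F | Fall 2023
SELECT name, year FROM students WHERE year > 1

Execution result:
name | year
Peter Brown | 4
Jack Garcia | 2
Noah Martinez | 4
Alice Wilson | 2
David Jones | 3
Eve Johnson | 2
Jack Martinez | 4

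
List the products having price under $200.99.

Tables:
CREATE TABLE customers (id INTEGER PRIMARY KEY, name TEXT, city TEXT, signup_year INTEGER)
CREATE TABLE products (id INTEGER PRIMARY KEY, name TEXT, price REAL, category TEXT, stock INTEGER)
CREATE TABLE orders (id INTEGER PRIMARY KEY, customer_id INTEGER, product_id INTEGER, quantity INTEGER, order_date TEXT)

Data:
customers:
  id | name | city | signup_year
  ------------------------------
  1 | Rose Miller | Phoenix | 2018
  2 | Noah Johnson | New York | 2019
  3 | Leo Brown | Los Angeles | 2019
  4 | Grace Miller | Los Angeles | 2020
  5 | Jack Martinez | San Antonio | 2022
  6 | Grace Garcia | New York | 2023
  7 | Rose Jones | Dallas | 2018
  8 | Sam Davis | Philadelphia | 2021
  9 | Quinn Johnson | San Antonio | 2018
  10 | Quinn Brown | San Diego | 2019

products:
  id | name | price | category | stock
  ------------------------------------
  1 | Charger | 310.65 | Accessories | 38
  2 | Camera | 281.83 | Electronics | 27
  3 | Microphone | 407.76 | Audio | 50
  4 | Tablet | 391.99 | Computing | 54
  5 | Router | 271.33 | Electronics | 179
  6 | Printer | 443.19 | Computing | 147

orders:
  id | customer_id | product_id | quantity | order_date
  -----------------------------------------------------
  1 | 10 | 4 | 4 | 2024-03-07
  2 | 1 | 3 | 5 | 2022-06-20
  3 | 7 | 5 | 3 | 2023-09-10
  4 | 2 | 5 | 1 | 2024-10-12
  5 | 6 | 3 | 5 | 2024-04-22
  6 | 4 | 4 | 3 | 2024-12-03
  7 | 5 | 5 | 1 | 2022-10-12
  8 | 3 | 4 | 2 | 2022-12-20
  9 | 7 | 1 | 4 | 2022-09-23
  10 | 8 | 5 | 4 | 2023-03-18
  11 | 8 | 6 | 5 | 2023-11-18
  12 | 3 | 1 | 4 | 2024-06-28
SELECT name, price FROM products WHERE price < 200.99

Execution result:
(no rows)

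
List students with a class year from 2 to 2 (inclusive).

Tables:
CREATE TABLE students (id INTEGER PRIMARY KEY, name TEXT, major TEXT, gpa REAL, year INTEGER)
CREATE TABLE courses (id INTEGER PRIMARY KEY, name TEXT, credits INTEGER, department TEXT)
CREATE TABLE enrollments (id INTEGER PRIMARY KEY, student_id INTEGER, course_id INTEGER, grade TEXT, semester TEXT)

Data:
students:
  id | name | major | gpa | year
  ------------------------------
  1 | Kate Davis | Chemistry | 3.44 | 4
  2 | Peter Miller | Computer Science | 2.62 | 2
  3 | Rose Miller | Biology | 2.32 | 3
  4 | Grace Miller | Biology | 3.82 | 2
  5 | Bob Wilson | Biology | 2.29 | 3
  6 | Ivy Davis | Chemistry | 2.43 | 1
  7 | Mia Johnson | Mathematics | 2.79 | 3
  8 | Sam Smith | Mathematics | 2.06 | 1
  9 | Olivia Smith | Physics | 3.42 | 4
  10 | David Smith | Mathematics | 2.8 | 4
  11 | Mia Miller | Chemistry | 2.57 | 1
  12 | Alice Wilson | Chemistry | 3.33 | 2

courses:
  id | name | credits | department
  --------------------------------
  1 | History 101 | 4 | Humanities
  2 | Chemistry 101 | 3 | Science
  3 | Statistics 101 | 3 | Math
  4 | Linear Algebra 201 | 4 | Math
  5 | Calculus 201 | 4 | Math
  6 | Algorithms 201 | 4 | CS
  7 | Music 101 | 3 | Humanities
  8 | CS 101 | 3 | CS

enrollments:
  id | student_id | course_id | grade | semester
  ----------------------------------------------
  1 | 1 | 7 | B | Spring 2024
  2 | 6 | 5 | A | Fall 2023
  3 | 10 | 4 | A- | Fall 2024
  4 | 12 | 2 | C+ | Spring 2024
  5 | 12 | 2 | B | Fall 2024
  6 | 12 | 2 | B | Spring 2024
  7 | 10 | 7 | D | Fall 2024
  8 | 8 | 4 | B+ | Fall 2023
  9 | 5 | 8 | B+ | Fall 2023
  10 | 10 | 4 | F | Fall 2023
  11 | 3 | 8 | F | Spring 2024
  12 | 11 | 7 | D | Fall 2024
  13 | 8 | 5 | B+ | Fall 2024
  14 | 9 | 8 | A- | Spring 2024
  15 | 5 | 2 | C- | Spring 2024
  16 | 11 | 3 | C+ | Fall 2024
SELECT name, year FROM students WHERE year BETWEEN 2 AND 2

Execution result:
name | year
Peter Miller | 2
Grace Miller | 2
Alice Wilson | 2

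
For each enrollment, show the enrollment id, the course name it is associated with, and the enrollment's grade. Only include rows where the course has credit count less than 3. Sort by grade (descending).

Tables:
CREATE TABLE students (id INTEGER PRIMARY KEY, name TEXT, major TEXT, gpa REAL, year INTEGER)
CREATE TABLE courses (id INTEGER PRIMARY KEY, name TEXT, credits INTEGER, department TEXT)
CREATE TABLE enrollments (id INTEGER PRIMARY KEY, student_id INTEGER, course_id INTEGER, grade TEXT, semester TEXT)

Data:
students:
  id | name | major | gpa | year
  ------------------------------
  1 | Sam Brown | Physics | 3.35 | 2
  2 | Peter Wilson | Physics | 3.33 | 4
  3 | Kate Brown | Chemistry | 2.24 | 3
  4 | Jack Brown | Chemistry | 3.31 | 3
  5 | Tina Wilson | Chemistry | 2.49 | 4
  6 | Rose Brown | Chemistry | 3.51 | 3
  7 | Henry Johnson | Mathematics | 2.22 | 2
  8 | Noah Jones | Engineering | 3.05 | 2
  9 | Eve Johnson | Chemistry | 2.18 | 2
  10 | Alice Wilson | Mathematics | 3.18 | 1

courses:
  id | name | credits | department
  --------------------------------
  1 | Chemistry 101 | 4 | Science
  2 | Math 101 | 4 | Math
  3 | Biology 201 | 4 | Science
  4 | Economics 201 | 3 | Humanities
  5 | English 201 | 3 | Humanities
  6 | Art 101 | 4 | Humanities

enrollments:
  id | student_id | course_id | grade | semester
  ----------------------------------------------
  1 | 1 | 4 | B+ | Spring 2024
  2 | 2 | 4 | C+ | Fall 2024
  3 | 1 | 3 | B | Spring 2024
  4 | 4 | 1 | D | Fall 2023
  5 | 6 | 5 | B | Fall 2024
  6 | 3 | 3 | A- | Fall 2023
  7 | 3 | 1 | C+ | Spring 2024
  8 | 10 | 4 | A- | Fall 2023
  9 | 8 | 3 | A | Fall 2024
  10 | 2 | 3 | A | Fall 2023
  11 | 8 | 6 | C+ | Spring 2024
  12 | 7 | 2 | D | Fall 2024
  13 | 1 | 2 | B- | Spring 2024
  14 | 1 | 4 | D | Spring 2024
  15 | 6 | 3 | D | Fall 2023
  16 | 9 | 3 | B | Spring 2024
SELECT c.id, p.name AS course, c.grade FROM enrollments c JOIN courses p ON c.course_id = p.id WHERE p.credits < 3 ORDER BY c.grade DESC

Execution result:
(no rows)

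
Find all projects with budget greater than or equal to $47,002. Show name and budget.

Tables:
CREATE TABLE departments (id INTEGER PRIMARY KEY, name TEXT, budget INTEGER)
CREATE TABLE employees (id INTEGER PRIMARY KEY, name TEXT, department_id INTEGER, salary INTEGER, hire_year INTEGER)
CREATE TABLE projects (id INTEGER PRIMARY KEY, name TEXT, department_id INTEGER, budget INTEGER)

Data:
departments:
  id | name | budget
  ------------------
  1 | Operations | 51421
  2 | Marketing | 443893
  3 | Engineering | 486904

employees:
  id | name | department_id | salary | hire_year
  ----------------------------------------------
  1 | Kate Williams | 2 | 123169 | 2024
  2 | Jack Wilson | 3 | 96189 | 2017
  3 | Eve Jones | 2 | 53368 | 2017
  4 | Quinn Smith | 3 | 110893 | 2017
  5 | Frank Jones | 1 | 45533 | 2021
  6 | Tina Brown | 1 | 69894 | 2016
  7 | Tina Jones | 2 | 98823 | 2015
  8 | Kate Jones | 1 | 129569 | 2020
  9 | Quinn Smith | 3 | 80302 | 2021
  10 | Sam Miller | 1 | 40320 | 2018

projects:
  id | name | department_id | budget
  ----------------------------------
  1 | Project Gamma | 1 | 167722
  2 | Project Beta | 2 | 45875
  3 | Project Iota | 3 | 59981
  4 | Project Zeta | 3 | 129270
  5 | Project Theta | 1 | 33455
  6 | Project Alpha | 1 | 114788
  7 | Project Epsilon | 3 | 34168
SELECT name, budget FROM projects WHERE budget >= 47002

Execution result:
name | budget
Project Gamma | 167722
Project Iota | 59981
Project Zeta | 129270
Project Alpha | 114788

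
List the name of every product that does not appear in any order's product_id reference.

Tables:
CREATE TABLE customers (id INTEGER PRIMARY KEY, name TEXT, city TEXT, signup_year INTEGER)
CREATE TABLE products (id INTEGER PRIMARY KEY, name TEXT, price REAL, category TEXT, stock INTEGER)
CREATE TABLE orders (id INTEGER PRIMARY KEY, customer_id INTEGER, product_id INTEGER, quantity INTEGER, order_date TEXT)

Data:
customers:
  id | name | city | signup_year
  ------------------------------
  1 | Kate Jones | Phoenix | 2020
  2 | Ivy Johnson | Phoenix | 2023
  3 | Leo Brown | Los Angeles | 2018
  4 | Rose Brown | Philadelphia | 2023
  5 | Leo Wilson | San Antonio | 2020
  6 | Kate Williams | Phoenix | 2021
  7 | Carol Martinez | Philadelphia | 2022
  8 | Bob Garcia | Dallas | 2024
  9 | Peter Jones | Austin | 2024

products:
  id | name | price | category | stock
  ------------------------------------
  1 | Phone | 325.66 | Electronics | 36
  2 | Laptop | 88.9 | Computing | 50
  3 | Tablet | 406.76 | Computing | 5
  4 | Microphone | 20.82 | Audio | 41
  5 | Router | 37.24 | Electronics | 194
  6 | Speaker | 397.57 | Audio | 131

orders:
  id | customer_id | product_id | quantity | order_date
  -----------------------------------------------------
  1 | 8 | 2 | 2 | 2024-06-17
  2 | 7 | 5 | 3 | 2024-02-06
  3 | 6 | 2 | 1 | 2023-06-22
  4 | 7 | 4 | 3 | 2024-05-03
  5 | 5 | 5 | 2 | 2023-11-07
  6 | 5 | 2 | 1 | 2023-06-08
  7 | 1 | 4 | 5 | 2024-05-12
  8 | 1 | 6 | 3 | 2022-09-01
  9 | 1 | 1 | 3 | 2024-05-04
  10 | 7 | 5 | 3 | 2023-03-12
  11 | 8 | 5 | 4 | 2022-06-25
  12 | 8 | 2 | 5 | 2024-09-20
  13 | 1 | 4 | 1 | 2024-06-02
SELECT p.name FROM products p LEFT JOIN orders c ON c.product_id = p.id WHERE c.id IS NULL

Execution result:
Tablet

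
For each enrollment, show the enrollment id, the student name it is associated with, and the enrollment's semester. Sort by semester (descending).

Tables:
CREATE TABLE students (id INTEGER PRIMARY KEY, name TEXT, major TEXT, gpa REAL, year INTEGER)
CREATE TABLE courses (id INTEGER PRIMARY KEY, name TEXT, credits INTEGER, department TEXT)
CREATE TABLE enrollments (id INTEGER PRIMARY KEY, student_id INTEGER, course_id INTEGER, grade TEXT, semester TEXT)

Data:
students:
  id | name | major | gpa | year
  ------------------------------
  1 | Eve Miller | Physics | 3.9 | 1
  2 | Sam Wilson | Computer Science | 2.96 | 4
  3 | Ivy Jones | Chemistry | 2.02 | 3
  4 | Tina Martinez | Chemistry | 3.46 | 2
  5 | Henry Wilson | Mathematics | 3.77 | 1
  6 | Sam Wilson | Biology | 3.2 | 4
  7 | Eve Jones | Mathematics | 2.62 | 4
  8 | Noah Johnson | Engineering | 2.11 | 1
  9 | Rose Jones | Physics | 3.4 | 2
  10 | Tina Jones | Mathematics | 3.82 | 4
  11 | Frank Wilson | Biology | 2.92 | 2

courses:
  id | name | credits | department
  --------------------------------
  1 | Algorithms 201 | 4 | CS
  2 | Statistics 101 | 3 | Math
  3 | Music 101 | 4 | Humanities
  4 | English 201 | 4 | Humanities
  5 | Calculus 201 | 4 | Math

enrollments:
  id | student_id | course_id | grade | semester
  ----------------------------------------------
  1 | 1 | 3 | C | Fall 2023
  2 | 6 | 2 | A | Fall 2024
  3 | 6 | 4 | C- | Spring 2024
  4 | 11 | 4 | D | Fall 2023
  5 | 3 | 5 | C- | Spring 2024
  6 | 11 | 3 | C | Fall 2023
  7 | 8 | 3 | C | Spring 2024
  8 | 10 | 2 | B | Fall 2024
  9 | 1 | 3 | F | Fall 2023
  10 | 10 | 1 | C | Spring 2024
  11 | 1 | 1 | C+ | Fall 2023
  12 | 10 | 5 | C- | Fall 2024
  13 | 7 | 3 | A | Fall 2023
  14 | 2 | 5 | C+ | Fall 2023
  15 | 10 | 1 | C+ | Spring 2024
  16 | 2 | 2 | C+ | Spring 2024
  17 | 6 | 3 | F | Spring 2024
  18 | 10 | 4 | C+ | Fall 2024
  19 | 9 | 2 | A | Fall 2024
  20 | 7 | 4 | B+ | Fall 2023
SELECT c.id, p.name AS student, c.semester FROM enrollments c JOIN students p ON c.student_id = p.id ORDER BY c.semester DESC

Execution result:
id | student | semester
3 | Sam Wilson | Spring 2024
5 | Ivy Jones | Spring 2024
7 | Noah Johnson | Spring 2024
10 | Tina Jones | Spring 2024
15 | Tina Jones | Spring 2024
16 | Sam Wilson | Spring 2024
17 | Sam Wilson | Spring 2024
2 | Sam Wilson | Fall 2024
8 | Tina Jones | Fall 2024
12 | Tina Jones | Fall 2024
18 | Tina Jones | Fall 2024
19 | Rose Jones | Fall 2024
1 | Eve Miller | Fall 2023
4 | Frank Wilson | Fall 2023
6 | Frank Wilson | Fall 2023
9 | Eve Miller | Fall 2023
11 | Eve Miller | Fall 2023
13 | Eve Jones | Fall 2023
14 | Sam Wilson | Fall 2023
20 | Eve Jones | Fall 2023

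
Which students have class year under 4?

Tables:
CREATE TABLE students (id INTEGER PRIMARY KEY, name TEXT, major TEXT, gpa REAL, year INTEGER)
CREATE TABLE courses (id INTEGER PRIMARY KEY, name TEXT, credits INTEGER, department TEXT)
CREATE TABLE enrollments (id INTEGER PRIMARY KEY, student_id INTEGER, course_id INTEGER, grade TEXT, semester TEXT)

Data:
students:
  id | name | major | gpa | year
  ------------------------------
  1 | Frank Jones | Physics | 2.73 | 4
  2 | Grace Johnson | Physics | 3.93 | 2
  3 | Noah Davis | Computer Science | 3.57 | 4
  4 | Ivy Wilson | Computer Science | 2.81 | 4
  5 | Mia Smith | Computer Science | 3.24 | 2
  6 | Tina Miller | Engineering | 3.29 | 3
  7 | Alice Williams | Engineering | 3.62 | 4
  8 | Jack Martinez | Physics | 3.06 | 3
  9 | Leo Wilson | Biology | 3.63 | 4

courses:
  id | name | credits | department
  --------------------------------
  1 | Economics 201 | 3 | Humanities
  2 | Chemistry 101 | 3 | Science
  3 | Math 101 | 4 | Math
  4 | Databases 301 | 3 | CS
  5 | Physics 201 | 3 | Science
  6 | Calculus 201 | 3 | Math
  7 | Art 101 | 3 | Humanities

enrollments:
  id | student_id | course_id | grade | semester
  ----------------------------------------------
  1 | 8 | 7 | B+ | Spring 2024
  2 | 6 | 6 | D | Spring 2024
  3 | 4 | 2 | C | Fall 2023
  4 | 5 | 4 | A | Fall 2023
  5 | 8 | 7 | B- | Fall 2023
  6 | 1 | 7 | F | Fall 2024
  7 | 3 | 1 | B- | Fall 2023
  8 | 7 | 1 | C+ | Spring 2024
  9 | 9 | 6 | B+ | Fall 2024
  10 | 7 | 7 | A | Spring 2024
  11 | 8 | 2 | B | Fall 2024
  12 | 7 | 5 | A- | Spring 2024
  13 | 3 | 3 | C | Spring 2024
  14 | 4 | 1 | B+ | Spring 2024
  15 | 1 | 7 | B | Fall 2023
SELECT name, year FROM students WHERE year < 4

Execution result:
name | year
Grace Johnson | 2
Mia Smith | 2
Tina Miller | 3
Jack Martinez | 3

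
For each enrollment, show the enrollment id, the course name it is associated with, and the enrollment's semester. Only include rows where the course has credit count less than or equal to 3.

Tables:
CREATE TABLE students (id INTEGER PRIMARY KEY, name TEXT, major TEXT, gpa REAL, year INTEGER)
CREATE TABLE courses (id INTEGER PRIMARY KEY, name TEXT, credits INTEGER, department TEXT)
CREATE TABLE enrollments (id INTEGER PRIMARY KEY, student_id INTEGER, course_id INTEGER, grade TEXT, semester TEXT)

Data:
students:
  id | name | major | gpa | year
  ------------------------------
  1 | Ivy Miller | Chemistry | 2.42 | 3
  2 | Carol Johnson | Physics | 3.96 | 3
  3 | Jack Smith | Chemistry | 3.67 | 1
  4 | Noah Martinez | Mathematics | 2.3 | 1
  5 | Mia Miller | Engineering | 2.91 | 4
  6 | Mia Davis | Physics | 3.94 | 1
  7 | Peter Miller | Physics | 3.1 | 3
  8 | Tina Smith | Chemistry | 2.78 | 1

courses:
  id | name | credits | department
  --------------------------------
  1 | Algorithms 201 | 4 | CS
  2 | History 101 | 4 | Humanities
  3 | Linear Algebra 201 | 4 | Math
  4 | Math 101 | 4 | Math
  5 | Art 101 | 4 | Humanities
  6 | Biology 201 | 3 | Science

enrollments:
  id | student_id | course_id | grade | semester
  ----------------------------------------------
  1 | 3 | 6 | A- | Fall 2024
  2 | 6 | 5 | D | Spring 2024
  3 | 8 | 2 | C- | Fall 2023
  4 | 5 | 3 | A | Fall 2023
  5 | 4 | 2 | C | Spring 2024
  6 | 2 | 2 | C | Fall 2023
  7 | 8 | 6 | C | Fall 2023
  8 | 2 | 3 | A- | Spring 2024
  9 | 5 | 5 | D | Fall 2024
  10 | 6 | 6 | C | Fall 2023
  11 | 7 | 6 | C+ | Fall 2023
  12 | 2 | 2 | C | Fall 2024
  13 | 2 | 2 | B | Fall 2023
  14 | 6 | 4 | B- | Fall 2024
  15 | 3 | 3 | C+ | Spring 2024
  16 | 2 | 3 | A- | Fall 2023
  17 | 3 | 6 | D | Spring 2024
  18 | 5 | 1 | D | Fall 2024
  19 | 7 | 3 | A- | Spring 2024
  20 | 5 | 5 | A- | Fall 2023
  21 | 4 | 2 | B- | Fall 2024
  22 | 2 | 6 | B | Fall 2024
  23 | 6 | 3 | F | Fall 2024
SELECT c.id, p.name AS course, c.semester FROM enrollments c JOIN courses p ON c.course_id = p.id WHERE p.credits <= 3

Execution result:
id | course | semester
1 | Biology 201 | Fall 2024
7 | Biology 201 | Fall 2023
10 | Biology 201 | Fall 2023
11 | Biology 201 | Fall 2023
17 | Biology 201 | Spring 2024
22 | Biology 201 | Fall 2024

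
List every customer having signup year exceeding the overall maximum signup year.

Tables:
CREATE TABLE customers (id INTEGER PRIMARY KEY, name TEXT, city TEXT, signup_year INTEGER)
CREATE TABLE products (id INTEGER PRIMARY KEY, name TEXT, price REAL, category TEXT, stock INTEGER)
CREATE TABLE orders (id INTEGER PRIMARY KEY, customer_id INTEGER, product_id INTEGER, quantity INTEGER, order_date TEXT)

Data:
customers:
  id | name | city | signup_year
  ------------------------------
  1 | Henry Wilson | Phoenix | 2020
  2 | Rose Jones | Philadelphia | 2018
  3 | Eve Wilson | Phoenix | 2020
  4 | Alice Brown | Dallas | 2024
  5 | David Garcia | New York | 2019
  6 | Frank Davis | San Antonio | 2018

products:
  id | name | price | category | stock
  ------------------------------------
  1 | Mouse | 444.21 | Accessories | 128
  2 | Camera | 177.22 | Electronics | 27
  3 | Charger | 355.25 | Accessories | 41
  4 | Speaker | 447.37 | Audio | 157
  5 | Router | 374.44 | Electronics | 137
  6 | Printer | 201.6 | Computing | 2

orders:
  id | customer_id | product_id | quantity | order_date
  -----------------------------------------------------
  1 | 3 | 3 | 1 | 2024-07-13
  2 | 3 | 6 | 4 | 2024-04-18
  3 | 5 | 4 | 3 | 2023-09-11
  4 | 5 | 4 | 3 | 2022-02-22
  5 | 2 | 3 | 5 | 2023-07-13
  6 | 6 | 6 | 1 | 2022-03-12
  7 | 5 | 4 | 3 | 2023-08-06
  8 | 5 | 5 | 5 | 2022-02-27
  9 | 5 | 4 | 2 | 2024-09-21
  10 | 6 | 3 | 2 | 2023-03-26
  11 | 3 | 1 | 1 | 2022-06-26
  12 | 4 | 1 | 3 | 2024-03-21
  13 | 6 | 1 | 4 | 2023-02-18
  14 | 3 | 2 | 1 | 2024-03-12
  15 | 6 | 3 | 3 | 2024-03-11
SELECT name, signup_year FROM customers WHERE signup_year > (SELECT MAX(signup_year) FROM customers)

Execution result:
(no rows)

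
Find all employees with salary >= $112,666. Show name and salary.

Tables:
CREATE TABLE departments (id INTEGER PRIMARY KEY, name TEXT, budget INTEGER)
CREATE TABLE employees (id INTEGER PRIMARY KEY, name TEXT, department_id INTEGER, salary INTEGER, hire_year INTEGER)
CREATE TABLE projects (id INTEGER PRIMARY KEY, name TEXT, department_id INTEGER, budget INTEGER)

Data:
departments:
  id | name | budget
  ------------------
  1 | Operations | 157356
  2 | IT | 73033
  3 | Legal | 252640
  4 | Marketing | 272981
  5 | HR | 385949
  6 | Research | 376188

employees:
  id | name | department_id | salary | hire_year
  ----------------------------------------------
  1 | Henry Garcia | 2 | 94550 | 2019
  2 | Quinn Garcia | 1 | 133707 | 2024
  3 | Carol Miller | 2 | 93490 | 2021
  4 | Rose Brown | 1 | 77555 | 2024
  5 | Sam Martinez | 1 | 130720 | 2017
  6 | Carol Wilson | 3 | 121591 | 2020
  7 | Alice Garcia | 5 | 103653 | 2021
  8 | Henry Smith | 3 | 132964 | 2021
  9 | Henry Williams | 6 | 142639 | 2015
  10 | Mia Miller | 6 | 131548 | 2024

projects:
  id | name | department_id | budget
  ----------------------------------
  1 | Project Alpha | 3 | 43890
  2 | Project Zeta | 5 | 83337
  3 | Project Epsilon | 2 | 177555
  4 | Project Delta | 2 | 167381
SELECT name, salary FROM employees WHERE salary >= 112666

Execution result:
name | salary
Quinn Garcia | 133707
Sam Martinez | 130720
Carol Wilson | 121591
Henry Smith | 132964
Henry Williams | 142639
Mia Miller | 131548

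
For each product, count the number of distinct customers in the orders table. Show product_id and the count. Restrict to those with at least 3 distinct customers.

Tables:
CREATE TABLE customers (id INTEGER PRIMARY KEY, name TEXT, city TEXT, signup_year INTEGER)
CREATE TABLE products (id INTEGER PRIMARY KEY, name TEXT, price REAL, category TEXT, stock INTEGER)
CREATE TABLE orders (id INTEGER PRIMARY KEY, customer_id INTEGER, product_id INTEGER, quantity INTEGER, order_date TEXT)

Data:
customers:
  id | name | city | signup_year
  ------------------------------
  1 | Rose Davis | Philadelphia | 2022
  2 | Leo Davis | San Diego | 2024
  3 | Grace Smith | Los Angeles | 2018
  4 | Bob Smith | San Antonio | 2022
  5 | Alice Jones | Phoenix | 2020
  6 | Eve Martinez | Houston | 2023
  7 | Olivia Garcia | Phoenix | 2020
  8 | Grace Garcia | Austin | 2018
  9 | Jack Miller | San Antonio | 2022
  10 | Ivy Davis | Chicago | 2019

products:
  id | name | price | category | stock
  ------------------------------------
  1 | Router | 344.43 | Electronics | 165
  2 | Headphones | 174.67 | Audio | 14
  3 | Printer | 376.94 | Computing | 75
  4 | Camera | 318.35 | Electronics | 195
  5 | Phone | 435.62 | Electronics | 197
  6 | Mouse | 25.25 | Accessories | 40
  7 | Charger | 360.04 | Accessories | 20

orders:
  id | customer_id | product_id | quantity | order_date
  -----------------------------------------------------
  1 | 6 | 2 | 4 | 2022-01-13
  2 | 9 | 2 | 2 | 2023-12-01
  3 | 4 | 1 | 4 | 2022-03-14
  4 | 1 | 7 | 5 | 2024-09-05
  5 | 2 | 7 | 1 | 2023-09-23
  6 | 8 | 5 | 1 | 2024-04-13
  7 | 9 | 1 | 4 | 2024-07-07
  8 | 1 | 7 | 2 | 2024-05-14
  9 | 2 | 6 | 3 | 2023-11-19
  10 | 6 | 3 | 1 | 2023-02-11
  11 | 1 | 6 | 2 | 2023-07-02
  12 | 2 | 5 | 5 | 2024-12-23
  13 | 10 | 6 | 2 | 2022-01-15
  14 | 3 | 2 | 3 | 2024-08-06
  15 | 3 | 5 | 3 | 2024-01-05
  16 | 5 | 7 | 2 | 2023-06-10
SELECT product_id, COUNT(DISTINCT customer_id) AS distinct_customer_count FROM orders GROUP BY product_id HAVING COUNT(DISTINCT customer_id) >= 3

Execution result:
product_id | distinct_customer_count
2 | 3
5 | 3
6 | 3
7 | 3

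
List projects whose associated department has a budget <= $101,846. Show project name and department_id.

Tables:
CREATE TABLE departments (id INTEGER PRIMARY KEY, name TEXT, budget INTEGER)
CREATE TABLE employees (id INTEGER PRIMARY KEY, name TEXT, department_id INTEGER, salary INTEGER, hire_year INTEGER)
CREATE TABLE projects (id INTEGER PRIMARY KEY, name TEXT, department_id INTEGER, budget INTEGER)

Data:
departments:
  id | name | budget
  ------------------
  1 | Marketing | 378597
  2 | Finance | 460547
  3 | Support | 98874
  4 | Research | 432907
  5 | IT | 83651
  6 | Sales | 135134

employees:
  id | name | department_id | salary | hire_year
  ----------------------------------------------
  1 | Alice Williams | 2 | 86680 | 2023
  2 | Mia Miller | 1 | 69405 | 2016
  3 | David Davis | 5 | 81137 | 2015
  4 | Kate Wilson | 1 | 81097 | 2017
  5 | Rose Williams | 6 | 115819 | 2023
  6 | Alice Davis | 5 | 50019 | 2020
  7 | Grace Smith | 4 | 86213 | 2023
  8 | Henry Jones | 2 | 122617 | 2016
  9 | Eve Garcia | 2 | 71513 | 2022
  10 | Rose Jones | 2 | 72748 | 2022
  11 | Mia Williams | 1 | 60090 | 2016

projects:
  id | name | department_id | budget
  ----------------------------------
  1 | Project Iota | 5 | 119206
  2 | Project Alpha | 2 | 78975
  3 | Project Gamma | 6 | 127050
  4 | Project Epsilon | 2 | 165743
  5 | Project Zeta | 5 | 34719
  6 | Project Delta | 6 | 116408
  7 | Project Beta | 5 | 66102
SELECT name, department_id FROM projects WHERE department_id IN (SELECT id FROM departments WHERE budget <= 101846)

Execution result:
name | department_id
Project Iota | 5
Project Zeta | 5
Project Beta | 5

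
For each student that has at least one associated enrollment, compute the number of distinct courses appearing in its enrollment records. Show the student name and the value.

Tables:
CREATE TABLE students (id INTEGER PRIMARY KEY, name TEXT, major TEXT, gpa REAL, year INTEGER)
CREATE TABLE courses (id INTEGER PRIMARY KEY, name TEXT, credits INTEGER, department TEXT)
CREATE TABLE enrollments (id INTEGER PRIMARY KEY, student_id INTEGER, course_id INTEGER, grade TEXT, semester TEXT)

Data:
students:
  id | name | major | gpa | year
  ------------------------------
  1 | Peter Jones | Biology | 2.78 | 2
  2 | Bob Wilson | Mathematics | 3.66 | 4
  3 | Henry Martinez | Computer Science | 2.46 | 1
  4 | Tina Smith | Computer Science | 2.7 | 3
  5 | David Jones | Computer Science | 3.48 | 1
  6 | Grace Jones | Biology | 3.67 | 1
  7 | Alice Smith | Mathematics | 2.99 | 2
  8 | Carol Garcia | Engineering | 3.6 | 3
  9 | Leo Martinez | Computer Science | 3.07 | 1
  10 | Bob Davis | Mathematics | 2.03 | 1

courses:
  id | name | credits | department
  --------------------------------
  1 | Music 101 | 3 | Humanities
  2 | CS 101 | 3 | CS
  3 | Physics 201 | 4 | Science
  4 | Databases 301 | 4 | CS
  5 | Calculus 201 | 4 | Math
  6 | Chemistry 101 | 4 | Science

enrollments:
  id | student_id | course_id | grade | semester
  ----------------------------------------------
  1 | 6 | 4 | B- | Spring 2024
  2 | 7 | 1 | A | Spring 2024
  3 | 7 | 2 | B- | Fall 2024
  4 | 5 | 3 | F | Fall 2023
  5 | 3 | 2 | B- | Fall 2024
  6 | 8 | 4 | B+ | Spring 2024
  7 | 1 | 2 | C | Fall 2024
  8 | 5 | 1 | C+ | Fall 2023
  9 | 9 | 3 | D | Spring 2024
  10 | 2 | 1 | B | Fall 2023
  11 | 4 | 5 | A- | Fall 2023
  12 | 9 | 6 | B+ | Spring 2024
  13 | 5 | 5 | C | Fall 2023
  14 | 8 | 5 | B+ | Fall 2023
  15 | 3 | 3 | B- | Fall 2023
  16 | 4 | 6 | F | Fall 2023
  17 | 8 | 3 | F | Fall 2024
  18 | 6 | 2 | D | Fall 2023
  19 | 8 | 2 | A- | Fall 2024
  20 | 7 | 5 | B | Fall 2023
SELECT p.name, COUNT(DISTINCT c.course_id) AS distinct_course_count FROM enrollments c JOIN students p ON c.student_id = p.id GROUP BY p.id, p.name

Execution result:
name | distinct_course_count
Peter Jones | 1
Bob Wilson | 1
Henry Martinez | 2
Tina Smith | 2
David Jones | 3
Grace Jones | 2
Alice Smith | 3
Carol Garcia | 4
Leo Martinez | 2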